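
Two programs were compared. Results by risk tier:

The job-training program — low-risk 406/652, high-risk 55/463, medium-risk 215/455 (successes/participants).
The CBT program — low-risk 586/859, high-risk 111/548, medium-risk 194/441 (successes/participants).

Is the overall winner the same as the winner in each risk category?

No

Low-risk: the job-training program 406/652 = 62.3%, the CBT program 586/859 = 68.2% → the CBT program
High-risk: the job-training program 55/463 = 11.9%, the CBT program 111/548 = 20.3% → the CBT program
Medium-risk: the job-training program 215/455 = 47.3%, the CBT program 194/441 = 44.0% → the job-training program
Overall: the job-training program 676/1570 = 43.1%, the CBT program 891/1848 = 48.2% → the CBT program
Neither sweeps: the job-training program wins 1 of 3 groups, the CBT program wins 2. The CBT program wins overall but not every group — no Simpson reversal.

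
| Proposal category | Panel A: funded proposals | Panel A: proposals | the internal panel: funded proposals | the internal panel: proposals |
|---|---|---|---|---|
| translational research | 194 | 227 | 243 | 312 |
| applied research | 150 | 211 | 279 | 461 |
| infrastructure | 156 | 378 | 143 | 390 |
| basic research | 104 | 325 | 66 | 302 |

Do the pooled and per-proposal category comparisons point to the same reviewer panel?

Translational research: Panel A 194/227 = 85.5%, the internal panel 243/312 = 77.9% → Panel A
Applied research: Panel A 150/211 = 71.1%, the internal panel 279/461 = 60.5% → Panel A
Infrastructure: Panel A 156/378 = 41.3%, the internal panel 143/390 = 36.7% → Panel A
Basic research: Panel A 104/325 = 32.0%, the internal panel 66/302 = 21.9% → Panel A
Overall: Panel A 604/1141 = 52.9%, the internal panel 731/1465 = 49.9% → Panel A
Panel A wins overall and in every proposal group — no reversal.

Yes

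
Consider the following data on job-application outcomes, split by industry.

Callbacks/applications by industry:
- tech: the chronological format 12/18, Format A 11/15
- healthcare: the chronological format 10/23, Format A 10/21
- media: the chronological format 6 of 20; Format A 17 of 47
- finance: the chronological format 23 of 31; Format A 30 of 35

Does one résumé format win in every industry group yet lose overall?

No

Tech: the chronological format 12/18 = 66.7%, Format A 11/15 = 73.3% → Format A
Healthcare: the chronological format 10/23 = 43.5%, Format A 10/21 = 47.6% → Format A
Media: the chronological format 6/20 = 30.0%, Format A 17/47 = 36.2% → Format A
Finance: the chronological format 23/31 = 74.2%, Format A 30/35 = 85.7% → Format A
Overall: the chronological format 51/92 = 55.4%, Format A 68/118 = 57.6% → Format A
Format A wins overall and in every industry group — no reversal.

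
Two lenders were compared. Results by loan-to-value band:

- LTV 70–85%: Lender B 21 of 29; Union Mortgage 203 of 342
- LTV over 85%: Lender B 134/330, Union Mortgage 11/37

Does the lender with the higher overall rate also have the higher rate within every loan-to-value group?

No

LTV 70–85%: Lender B 21/29 = 72.4%, Union Mortgage 203/342 = 59.4% → Lender B
LTV over 85%: Lender B 134/330 = 40.6%, Union Mortgage 11/37 = 29.7% → Lender B
Overall: Lender B 155/359 = 43.2%, Union Mortgage 214/379 = 56.5% → Union Mortgage
Lender B wins each loan-to-value group but Union Mortgage wins overall — the comparison reverses. Lender B's loans skew toward LTV over 85%, which has a lower base rate.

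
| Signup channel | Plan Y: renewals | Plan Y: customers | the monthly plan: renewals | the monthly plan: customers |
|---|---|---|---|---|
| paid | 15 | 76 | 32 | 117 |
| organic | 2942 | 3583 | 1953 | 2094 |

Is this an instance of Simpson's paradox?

Paid: Plan Y 15/76 = 19.7%, the monthly plan 32/117 = 27.4% → the monthly plan
Organic: Plan Y 2942/3583 = 82.1%, the monthly plan 1953/2094 = 93.3% → the monthly plan
Overall: Plan Y 2957/3659 = 80.8%, the monthly plan 1985/2211 = 89.8% → the monthly plan
The monthly plan wins overall and in every signup group — no reversal.

No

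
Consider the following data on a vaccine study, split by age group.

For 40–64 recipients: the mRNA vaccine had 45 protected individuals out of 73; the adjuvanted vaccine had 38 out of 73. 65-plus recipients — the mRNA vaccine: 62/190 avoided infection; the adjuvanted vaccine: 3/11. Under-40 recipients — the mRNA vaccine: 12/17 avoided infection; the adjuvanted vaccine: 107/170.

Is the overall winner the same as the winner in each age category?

No

40–64: the mRNA vaccine 45/73 = 61.6%, the adjuvanted vaccine 38/73 = 52.1% → the mRNA vaccine
65-plus: the mRNA vaccine 62/190 = 32.6%, the adjuvanted vaccine 3/11 = 27.3% → the mRNA vaccine
Under-40: the mRNA vaccine 12/17 = 70.6%, the adjuvanted vaccine 107/170 = 62.9% → the mRNA vaccine
Overall: the mRNA vaccine 119/280 = 42.5%, the adjuvanted vaccine 148/254 = 58.3% → the adjuvanted vaccine
The mRNA vaccine wins each age group but the adjuvanted vaccine wins overall — the comparison reverses. The mRNA vaccine's recipients skew toward 65-plus, which has a lower base rate.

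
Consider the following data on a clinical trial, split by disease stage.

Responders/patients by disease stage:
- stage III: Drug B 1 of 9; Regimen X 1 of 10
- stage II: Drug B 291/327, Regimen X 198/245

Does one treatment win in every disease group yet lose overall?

Stage III: Drug B 1/9 = 11.1%, Regimen X 1/10 = 10.0% → Drug B
Stage II: Drug B 291/327 = 89.0%, Regimen X 198/245 = 80.8% → Drug B
Overall: Drug B 292/336 = 86.9%, Regimen X 199/255 = 78.0% → Drug B
Drug B wins overall and in every disease group — no reversal.

No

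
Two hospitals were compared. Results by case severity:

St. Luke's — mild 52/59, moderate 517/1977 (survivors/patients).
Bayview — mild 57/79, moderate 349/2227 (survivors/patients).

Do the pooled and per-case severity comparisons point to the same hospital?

Yes

Mild: St. Luke's 52/59 = 88.1%, Bayview 57/79 = 72.2% → St. Luke's
Moderate: St. Luke's 517/1977 = 26.2%, Bayview 349/2227 = 15.7% → St. Luke's
Overall: St. Luke's 569/2036 = 27.9%, Bayview 406/2306 = 17.6% → St. Luke's
St. Luke's wins overall and in every case group — no reversal.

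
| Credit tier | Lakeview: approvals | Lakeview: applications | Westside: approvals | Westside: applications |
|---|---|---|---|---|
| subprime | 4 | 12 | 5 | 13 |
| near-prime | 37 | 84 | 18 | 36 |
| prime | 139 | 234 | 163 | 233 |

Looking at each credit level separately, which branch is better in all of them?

Westside

Subprime: Lakeview 4/12 = 33.3%, Westside 5/13 = 38.5% → Westside
Near-prime: Lakeview 37/84 = 44.0%, Westside 18/36 = 50.0% → Westside
Prime: Lakeview 139/234 = 59.4%, Westside 163/233 = 70.0% → Westside
Westside has the higher rate in all 3 groups.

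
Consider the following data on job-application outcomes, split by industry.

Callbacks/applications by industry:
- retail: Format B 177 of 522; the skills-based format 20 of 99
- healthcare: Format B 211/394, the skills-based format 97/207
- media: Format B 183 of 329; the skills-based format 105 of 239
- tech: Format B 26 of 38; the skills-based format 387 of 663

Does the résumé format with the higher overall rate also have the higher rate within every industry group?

No

Retail: Format B 177/522 = 33.9%, the skills-based format 20/99 = 20.2% → Format B
Healthcare: Format B 211/394 = 53.6%, the skills-based format 97/207 = 46.9% → Format B
Media: Format B 183/329 = 55.6%, the skills-based format 105/239 = 43.9% → Format B
Tech: Format B 26/38 = 68.4%, the skills-based format 387/663 = 58.4% → Format B
Overall: Format B 597/1283 = 46.5%, the skills-based format 609/1208 = 50.4% → the skills-based format
Format B wins each industry group but the skills-based format wins overall — the comparison reverses. Format B's applications skew toward retail, which has a lower base rate.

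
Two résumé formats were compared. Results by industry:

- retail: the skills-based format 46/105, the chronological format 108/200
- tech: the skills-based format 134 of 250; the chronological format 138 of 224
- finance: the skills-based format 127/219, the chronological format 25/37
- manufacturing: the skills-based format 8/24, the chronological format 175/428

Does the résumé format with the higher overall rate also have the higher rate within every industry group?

Retail: the skills-based format 46/105 = 43.8%, the chronological format 108/200 = 54.0% → the chronological format
Tech: the skills-based format 134/250 = 53.6%, the chronological format 138/224 = 61.6% → the chronological format
Finance: the skills-based format 127/219 = 58.0%, the chronological format 25/37 = 67.6% → the chronological format
Manufacturing: the skills-based format 8/24 = 33.3%, the chronological format 175/428 = 40.9% → the chronological format
Overall: the skills-based format 315/598 = 52.7%, the chronological format 446/889 = 50.2% → the skills-based format
The chronological format wins each industry group but the skills-based format wins overall — the comparison reverses. The chronological format's applications skew toward manufacturing, which has a lower base rate.

No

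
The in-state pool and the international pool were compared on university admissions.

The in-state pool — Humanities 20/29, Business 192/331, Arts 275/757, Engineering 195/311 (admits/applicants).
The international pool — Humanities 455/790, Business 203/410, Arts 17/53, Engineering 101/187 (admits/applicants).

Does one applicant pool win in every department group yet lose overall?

Yes

Humanities: the in-state pool 20/29 = 69.0%, the international pool 455/790 = 57.6% → the in-state pool
Business: the in-state pool 192/331 = 58.0%, the international pool 203/410 = 49.5% → the in-state pool
Arts: the in-state pool 275/757 = 36.3%, the international pool 17/53 = 32.1% → the in-state pool
Engineering: the in-state pool 195/311 = 62.7%, the international pool 101/187 = 54.0% → the in-state pool
Overall: the in-state pool 682/1428 = 47.8%, the international pool 776/1440 = 53.9% → the international pool
The in-state pool wins each department group but the international pool wins overall — the comparison reverses. The in-state pool's applicants skew toward Arts, which has a lower base rate.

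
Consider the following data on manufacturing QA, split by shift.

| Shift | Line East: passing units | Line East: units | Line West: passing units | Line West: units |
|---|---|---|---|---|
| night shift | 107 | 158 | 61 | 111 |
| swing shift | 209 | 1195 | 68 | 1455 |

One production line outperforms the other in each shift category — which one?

Night shift: Line East 107/158 = 67.7%, Line West 61/111 = 55.0% → Line East
Swing shift: Line East 209/1195 = 17.5%, Line West 68/1455 = 4.7% → Line East
Line East has the higher rate in both groups.

Line East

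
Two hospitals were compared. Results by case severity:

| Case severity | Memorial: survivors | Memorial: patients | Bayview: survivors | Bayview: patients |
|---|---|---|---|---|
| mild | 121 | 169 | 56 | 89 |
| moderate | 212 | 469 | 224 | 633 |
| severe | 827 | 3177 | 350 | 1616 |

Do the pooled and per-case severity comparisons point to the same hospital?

Mild: Memorial 121/169 = 71.6%, Bayview 56/89 = 62.9% → Memorial
Moderate: Memorial 212/469 = 45.2%, Bayview 224/633 = 35.4% → Memorial
Severe: Memorial 827/3177 = 26.0%, Bayview 350/1616 = 21.7% → Memorial
Overall: Memorial 1160/3815 = 30.4%, Bayview 630/2338 = 26.9% → Memorial
Memorial wins overall and in every case group — no reversal.

Yes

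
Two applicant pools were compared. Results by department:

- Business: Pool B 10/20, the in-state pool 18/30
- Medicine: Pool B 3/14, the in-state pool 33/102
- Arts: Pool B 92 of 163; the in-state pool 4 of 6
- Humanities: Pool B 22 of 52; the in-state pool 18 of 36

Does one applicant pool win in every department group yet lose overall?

Business: Pool B 10/20 = 50.0%, the in-state pool 18/30 = 60.0% → the in-state pool
Medicine: Pool B 3/14 = 21.4%, the in-state pool 33/102 = 32.4% → the in-state pool
Arts: Pool B 92/163 = 56.4%, the in-state pool 4/6 = 66.7% → the in-state pool
Humanities: Pool B 22/52 = 42.3%, the in-state pool 18/36 = 50.0% → the in-state pool
Overall: Pool B 127/249 = 51.0%, the in-state pool 73/174 = 42.0% → Pool B
The in-state pool wins each department group but Pool B wins overall — the comparison reverses. The in-state pool's applicants skew toward Medicine, which has a lower base rate.

Yes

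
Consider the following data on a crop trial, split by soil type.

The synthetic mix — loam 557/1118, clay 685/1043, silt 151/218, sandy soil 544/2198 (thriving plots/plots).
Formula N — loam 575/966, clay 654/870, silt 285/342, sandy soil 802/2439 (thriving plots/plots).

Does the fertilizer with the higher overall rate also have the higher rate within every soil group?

Yes

Loam: the synthetic mix 557/1118 = 49.8%, Formula N 575/966 = 59.5% → Formula N
Clay: the synthetic mix 685/1043 = 65.7%, Formula N 654/870 = 75.2% → Formula N
Silt: the synthetic mix 151/218 = 69.3%, Formula N 285/342 = 83.3% → Formula N
Sandy soil: the synthetic mix 544/2198 = 24.7%, Formula N 802/2439 = 32.9% → Formula N
Overall: the synthetic mix 1937/4577 = 42.3%, Formula N 2316/4617 = 50.2% → Formula N
Formula N wins overall and in every soil group — no reversal.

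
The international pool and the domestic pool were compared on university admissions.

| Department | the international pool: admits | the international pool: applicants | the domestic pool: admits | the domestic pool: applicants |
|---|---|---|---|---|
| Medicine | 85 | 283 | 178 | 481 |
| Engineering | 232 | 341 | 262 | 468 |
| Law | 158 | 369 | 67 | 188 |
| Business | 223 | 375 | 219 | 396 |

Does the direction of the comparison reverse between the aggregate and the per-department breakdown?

Medicine: the international pool 85/283 = 30.0%, the domestic pool 178/481 = 37.0% → the domestic pool
Engineering: the international pool 232/341 = 68.0%, the domestic pool 262/468 = 56.0% → the international pool
Law: the international pool 158/369 = 42.8%, the domestic pool 67/188 = 35.6% → the international pool
Business: the international pool 223/375 = 59.5%, the domestic pool 219/396 = 55.3% → the international pool
Overall: the international pool 698/1368 = 51.0%, the domestic pool 726/1533 = 47.4% → the international pool
Neither sweeps: the international pool wins 3 of 4 groups, the domestic pool wins 1. The international pool wins overall but not every group — no Simpson reversal.

No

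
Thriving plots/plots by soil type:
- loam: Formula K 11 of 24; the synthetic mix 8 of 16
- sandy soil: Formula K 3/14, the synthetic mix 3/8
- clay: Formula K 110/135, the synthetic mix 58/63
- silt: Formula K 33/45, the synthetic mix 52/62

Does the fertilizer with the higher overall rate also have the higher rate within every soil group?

Loam: Formula K 11/24 = 45.8%, the synthetic mix 8/16 = 50.0% → the synthetic mix
Sandy soil: Formula K 3/14 = 21.4%, the synthetic mix 3/8 = 37.5% → the synthetic mix
Clay: Formula K 110/135 = 81.5%, the synthetic mix 58/63 = 92.1% → the synthetic mix
Silt: Formula K 33/45 = 73.3%, the synthetic mix 52/62 = 83.9% → the synthetic mix
Overall: Formula K 157/218 = 72.0%, the synthetic mix 121/149 = 81.2% → the synthetic mix
The synthetic mix wins overall and in every soil group — no reversal.

Yes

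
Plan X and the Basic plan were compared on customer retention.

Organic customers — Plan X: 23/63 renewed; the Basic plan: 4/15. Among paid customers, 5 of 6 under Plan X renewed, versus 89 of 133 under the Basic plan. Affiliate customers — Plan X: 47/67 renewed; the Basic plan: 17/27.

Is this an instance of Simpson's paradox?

Yes

Organic: Plan X 23/63 = 36.5%, the Basic plan 4/15 = 26.7% → Plan X
Paid: Plan X 5/6 = 83.3%, the Basic plan 89/133 = 66.9% → Plan X
Affiliate: Plan X 47/67 = 70.1%, the Basic plan 17/27 = 63.0% → Plan X
Overall: Plan X 75/136 = 55.1%, the Basic plan 110/175 = 62.9% → the Basic plan
Plan X wins each signup group but the Basic plan wins overall — the comparison reverses. Plan X's customers skew toward organic, which has a lower base rate.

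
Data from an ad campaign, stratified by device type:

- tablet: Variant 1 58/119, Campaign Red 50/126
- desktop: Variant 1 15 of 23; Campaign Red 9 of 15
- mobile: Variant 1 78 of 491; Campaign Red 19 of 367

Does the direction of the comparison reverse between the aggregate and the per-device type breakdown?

No

Tablet: Variant 1 58/119 = 48.7%, Campaign Red 50/126 = 39.7% → Variant 1
Desktop: Variant 1 15/23 = 65.2%, Campaign Red 9/15 = 60.0% → Variant 1
Mobile: Variant 1 78/491 = 15.9%, Campaign Red 19/367 = 5.2% → Variant 1
Overall: Variant 1 151/633 = 23.9%, Campaign Red 78/508 = 15.4% → Variant 1
Variant 1 wins overall and in every device group — no reversal.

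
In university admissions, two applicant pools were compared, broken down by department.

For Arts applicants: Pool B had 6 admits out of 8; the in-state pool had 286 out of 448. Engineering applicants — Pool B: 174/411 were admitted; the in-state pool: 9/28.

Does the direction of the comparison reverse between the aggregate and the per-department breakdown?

Yes

Arts: Pool B 6/8 = 75.0%, the in-state pool 286/448 = 63.8% → Pool B
Engineering: Pool B 174/411 = 42.3%, the in-state pool 9/28 = 32.1% → Pool B
Overall: Pool B 180/419 = 43.0%, the in-state pool 295/476 = 62.0% → the in-state pool
Pool B wins each department group but the in-state pool wins overall — the comparison reverses. Pool B's applicants skew toward Engineering, which has a lower base rate.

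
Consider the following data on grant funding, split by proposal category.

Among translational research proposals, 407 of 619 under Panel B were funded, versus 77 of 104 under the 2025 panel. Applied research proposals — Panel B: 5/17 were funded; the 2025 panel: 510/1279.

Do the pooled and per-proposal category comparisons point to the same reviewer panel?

Translational research: Panel B 407/619 = 65.8%, the 2025 panel 77/104 = 74.0% → the 2025 panel
Applied research: Panel B 5/17 = 29.4%, the 2025 panel 510/1279 = 39.9% → the 2025 panel
Overall: Panel B 412/636 = 64.8%, the 2025 panel 587/1383 = 42.4% → Panel B
The 2025 panel wins each proposal group but Panel B wins overall — the comparison reverses. The 2025 panel's proposals skew toward applied research, which has a lower base rate.

No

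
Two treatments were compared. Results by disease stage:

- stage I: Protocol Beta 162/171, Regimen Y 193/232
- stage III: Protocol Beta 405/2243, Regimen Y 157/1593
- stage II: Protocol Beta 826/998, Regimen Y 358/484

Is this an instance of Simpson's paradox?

No

Stage I: Protocol Beta 162/171 = 94.7%, Regimen Y 193/232 = 83.2% → Protocol Beta
Stage III: Protocol Beta 405/2243 = 18.1%, Regimen Y 157/1593 = 9.9% → Protocol Beta
Stage II: Protocol Beta 826/998 = 82.8%, Regimen Y 358/484 = 74.0% → Protocol Beta
Overall: Protocol Beta 1393/3412 = 40.8%, Regimen Y 708/2309 = 30.7% → Protocol Beta
Protocol Beta wins overall and in every disease group — no reversal.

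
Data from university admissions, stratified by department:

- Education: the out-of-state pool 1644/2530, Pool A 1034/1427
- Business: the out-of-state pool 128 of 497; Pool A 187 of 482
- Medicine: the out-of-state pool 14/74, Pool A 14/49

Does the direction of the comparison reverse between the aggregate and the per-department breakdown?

Education: the out-of-state pool 1644/2530 = 65.0%, Pool A 1034/1427 = 72.5% → Pool A
Business: the out-of-state pool 128/497 = 25.8%, Pool A 187/482 = 38.8% → Pool A
Medicine: the out-of-state pool 14/74 = 18.9%, Pool A 14/49 = 28.6% → Pool A
Overall: the out-of-state pool 1786/3101 = 57.6%, Pool A 1235/1958 = 63.1% → Pool A
Pool A wins overall and in every department group — no reversal.

No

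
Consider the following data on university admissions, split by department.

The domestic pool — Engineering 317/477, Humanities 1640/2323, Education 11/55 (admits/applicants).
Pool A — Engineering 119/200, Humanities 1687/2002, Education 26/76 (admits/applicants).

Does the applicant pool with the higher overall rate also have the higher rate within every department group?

Engineering: the domestic pool 317/477 = 66.5%, Pool A 119/200 = 59.5% → the domestic pool
Humanities: the domestic pool 1640/2323 = 70.6%, Pool A 1687/2002 = 84.3% → Pool A
Education: the domestic pool 11/55 = 20.0%, Pool A 26/76 = 34.2% → Pool A
Overall: the domestic pool 1968/2855 = 68.9%, Pool A 1832/2278 = 80.4% → Pool A
Neither sweeps: the domestic pool wins 1 of 3 groups, Pool A wins 2. Pool A wins overall but not every group — no Simpson reversal.

No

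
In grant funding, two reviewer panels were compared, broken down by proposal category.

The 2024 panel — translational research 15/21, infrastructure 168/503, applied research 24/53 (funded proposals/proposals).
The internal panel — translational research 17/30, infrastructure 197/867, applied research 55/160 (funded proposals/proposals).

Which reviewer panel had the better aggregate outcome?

Translational research: the 2024 panel 15/21 = 71.4%, the internal panel 17/30 = 56.7% → the 2024 panel
Infrastructure: the 2024 panel 168/503 = 33.4%, the internal panel 197/867 = 22.7% → the 2024 panel
Applied research: the 2024 panel 24/53 = 45.3%, the internal panel 55/160 = 34.4% → the 2024 panel
Overall: the 2024 panel 207/577 = 35.9%, the internal panel 269/1057 = 25.4% → the 2024 panel

the 2024 panel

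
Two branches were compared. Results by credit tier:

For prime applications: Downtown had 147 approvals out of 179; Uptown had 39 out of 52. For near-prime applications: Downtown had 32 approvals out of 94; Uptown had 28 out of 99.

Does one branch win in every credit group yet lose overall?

No

Prime: Downtown 147/179 = 82.1%, Uptown 39/52 = 75.0% → Downtown
Near-prime: Downtown 32/94 = 34.0%, Uptown 28/99 = 28.3% → Downtown
Overall: Downtown 179/273 = 65.6%, Uptown 67/151 = 44.4% → Downtown
Downtown wins overall and in every credit group — no reversal.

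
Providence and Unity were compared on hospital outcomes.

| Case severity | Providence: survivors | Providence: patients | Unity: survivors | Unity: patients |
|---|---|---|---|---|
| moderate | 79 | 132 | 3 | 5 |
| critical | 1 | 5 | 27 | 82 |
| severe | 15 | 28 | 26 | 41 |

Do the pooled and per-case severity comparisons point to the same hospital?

No

Moderate: Providence 79/132 = 59.8%, Unity 3/5 = 60.0% → Unity
Critical: Providence 1/5 = 20.0%, Unity 27/82 = 32.9% → Unity
Severe: Providence 15/28 = 53.6%, Unity 26/41 = 63.4% → Unity
Overall: Providence 95/165 = 57.6%, Unity 56/128 = 43.8% → Providence
Unity wins each case group but Providence wins overall — the comparison reverses. Unity's patients skew toward critical, which has a lower base rate.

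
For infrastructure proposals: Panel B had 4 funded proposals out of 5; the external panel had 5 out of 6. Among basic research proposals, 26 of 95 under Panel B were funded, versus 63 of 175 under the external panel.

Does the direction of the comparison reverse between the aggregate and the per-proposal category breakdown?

Infrastructure: Panel B 4/5 = 80.0%, the external panel 5/6 = 83.3% → the external panel
Basic research: Panel B 26/95 = 27.4%, the external panel 63/175 = 36.0% → the external panel
Overall: Panel B 30/100 = 30.0%, the external panel 68/181 = 37.6% → the external panel
The external panel wins overall and in every proposal group — no reversal.

No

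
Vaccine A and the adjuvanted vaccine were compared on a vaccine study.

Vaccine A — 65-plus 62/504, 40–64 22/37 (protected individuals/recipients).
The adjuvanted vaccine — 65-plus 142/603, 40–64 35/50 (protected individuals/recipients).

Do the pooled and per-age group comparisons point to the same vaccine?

Yes

65-plus: Vaccine A 62/504 = 12.3%, the adjuvanted vaccine 142/603 = 23.5% → the adjuvanted vaccine
40–64: Vaccine A 22/37 = 59.5%, the adjuvanted vaccine 35/50 = 70.0% → the adjuvanted vaccine
Overall: Vaccine A 84/541 = 15.5%, the adjuvanted vaccine 177/653 = 27.1% → the adjuvanted vaccine
The adjuvanted vaccine wins overall and in every age group — no reversal.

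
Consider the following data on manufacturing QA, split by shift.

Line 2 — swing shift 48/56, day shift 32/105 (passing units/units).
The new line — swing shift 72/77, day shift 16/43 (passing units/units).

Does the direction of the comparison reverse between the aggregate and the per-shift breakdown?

No

Swing shift: Line 2 48/56 = 85.7%, the new line 72/77 = 93.5% → the new line
Day shift: Line 2 32/105 = 30.5%, the new line 16/43 = 37.2% → the new line
Overall: Line 2 80/161 = 49.7%, the new line 88/120 = 73.3% → the new line
The new line wins overall and in every shift group — no reversal.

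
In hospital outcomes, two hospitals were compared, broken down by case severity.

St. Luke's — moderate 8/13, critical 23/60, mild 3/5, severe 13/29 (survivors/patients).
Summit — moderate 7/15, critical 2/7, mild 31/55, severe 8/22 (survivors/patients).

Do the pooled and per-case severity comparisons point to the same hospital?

Moderate: St. Luke's 8/13 = 61.5%, Summit 7/15 = 46.7% → St. Luke's
Critical: St. Luke's 23/60 = 38.3%, Summit 2/7 = 28.6% → St. Luke's
Mild: St. Luke's 3/5 = 60.0%, Summit 31/55 = 56.4% → St. Luke's
Severe: St. Luke's 13/29 = 44.8%, Summit 8/22 = 36.4% → St. Luke's
Overall: St. Luke's 47/107 = 43.9%, Summit 48/99 = 48.5% → Summit
St. Luke's wins each case group but Summit wins overall — the comparison reverses. St. Luke's's patients skew toward critical, which has a lower base rate.

No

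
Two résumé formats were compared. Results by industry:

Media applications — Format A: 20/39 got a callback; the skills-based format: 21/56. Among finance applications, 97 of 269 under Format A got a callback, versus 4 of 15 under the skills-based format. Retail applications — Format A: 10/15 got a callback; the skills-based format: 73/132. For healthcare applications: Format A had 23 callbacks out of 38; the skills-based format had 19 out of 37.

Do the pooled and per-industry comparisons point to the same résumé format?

No

Media: Format A 20/39 = 51.3%, the skills-based format 21/56 = 37.5% → Format A
Finance: Format A 97/269 = 36.1%, the skills-based format 4/15 = 26.7% → Format A
Retail: Format A 10/15 = 66.7%, the skills-based format 73/132 = 55.3% → Format A
Healthcare: Format A 23/38 = 60.5%, the skills-based format 19/37 = 51.4% → Format A
Overall: Format A 150/361 = 41.6%, the skills-based format 117/240 = 48.8% → the skills-based format
Format A wins each industry group but the skills-based format wins overall — the comparison reverses. Format A's applications skew toward finance, which has a lower base rate.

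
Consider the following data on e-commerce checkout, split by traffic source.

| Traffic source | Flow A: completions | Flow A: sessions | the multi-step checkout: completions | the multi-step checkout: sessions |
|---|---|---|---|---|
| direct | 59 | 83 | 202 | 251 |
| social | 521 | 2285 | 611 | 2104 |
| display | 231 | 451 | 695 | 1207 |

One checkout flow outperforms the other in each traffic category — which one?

the multi-step checkout

Direct: Flow A 59/83 = 71.1%, the multi-step checkout 202/251 = 80.5% → the multi-step checkout
Social: Flow A 521/2285 = 22.8%, the multi-step checkout 611/2104 = 29.0% → the multi-step checkout
Display: Flow A 231/451 = 51.2%, the multi-step checkout 695/1207 = 57.6% → the multi-step checkout
The multi-step checkout has the higher rate in all 3 groups.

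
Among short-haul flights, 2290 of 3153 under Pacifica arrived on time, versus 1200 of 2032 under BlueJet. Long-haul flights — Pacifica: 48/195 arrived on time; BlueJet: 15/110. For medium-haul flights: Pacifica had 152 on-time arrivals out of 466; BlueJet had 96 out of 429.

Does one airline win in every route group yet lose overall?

Short-haul: Pacifica 2290/3153 = 72.6%, BlueJet 1200/2032 = 59.1% → Pacifica
Long-haul: Pacifica 48/195 = 24.6%, BlueJet 15/110 = 13.6% → Pacifica
Medium-haul: Pacifica 152/466 = 32.6%, BlueJet 96/429 = 22.4% → Pacifica
Overall: Pacifica 2490/3814 = 65.3%, BlueJet 1311/2571 = 51.0% → Pacifica
Pacifica wins overall and in every route group — no reversal.

No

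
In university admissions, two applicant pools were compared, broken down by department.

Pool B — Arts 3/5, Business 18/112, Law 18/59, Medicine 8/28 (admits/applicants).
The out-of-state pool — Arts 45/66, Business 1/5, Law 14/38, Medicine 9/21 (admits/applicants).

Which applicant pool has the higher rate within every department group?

the out-of-state pool

Arts: Pool B 3/5 = 60.0%, the out-of-state pool 45/66 = 68.2% → the out-of-state pool
Business: Pool B 18/112 = 16.1%, the out-of-state pool 1/5 = 20.0% → the out-of-state pool
Law: Pool B 18/59 = 30.5%, the out-of-state pool 14/38 = 36.8% → the out-of-state pool
Medicine: Pool B 8/28 = 28.6%, the out-of-state pool 9/21 = 42.9% → the out-of-state pool
The out-of-state pool has the higher rate in all 4 groups.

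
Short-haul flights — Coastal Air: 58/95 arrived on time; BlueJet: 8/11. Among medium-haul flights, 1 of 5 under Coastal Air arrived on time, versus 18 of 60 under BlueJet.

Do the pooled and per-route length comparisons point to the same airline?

No

Short-haul: Coastal Air 58/95 = 61.1%, BlueJet 8/11 = 72.7% → BlueJet
Medium-haul: Coastal Air 1/5 = 20.0%, BlueJet 18/60 = 30.0% → BlueJet
Overall: Coastal Air 59/100 = 59.0%, BlueJet 26/71 = 36.6% → Coastal Air
BlueJet wins each route group but Coastal Air wins overall — the comparison reverses. BlueJet's flights skew toward medium-haul, which has a lower base rate.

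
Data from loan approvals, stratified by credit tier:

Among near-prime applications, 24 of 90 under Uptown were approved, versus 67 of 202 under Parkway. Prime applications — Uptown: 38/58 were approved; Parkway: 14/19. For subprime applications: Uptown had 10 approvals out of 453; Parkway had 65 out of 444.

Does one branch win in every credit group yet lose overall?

No

Near-prime: Uptown 24/90 = 26.7%, Parkway 67/202 = 33.2% → Parkway
Prime: Uptown 38/58 = 65.5%, Parkway 14/19 = 73.7% → Parkway
Subprime: Uptown 10/453 = 2.2%, Parkway 65/444 = 14.6% → Parkway
Overall: Uptown 72/601 = 12.0%, Parkway 146/665 = 22.0% → Parkway
Parkway wins overall and in every credit group — no reversal.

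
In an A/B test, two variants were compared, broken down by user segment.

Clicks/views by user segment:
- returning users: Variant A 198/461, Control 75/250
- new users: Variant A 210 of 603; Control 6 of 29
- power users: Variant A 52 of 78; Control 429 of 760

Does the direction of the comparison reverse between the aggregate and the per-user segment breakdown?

Yes

Returning users: Variant A 198/461 = 43.0%, Control 75/250 = 30.0% → Variant A
New users: Variant A 210/603 = 34.8%, Control 6/29 = 20.7% → Variant A
Power users: Variant A 52/78 = 66.7%, Control 429/760 = 56.4% → Variant A
Overall: Variant A 460/1142 = 40.3%, Control 510/1039 = 49.1% → Control
Variant A wins each user group but Control wins overall — the comparison reverses. Variant A's views skew toward new users, which has a lower base rate.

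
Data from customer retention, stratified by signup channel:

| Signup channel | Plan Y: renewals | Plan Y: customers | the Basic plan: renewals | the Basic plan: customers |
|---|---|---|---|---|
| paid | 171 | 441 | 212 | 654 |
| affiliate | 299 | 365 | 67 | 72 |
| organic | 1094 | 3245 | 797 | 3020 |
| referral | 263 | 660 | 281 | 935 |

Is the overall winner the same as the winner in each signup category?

No

Paid: Plan Y 171/441 = 38.8%, the Basic plan 212/654 = 32.4% → Plan Y
Affiliate: Plan Y 299/365 = 81.9%, the Basic plan 67/72 = 93.1% → the Basic plan
Organic: Plan Y 1094/3245 = 33.7%, the Basic plan 797/3020 = 26.4% → Plan Y
Referral: Plan Y 263/660 = 39.8%, the Basic plan 281/935 = 30.1% → Plan Y
Overall: Plan Y 1827/4711 = 38.8%, the Basic plan 1357/4681 = 29.0% → Plan Y
Neither sweeps: Plan Y wins 3 of 4 groups, the Basic plan wins 1. Plan Y wins overall but not every group — no Simpson reversal.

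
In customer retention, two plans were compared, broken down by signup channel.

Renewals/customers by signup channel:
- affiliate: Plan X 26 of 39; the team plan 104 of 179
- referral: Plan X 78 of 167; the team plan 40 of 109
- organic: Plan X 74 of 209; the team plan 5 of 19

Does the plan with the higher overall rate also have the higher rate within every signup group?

No

Affiliate: Plan X 26/39 = 66.7%, the team plan 104/179 = 58.1% → Plan X
Referral: Plan X 78/167 = 46.7%, the team plan 40/109 = 36.7% → Plan X
Organic: Plan X 74/209 = 35.4%, the team plan 5/19 = 26.3% → Plan X
Overall: Plan X 178/415 = 42.9%, the team plan 149/307 = 48.5% → the team plan
Plan X wins each signup group but the team plan wins overall — the comparison reverses. Plan X's customers skew toward organic, which has a lower base rate.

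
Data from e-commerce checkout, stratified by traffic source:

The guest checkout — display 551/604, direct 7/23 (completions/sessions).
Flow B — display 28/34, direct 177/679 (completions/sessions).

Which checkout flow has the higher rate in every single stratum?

the guest checkout

Display: the guest checkout 551/604 = 91.2%, Flow B 28/34 = 82.4% → the guest checkout
Direct: the guest checkout 7/23 = 30.4%, Flow B 177/679 = 26.1% → the guest checkout
The guest checkout has the higher rate in both groups.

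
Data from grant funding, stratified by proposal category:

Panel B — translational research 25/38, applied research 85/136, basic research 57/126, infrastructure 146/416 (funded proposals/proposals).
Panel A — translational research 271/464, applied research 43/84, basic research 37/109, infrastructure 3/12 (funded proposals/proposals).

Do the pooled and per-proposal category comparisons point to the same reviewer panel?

Translational research: Panel B 25/38 = 65.8%, Panel A 271/464 = 58.4% → Panel B
Applied research: Panel B 85/136 = 62.5%, Panel A 43/84 = 51.2% → Panel B
Basic research: Panel B 57/126 = 45.2%, Panel A 37/109 = 33.9% → Panel B
Infrastructure: Panel B 146/416 = 35.1%, Panel A 3/12 = 25.0% → Panel B
Overall: Panel B 313/716 = 43.7%, Panel A 354/669 = 52.9% → Panel A
Panel B wins each proposal group but Panel A wins overall — the comparison reverses. Panel B's proposals skew toward infrastructure, which has a lower base rate.

No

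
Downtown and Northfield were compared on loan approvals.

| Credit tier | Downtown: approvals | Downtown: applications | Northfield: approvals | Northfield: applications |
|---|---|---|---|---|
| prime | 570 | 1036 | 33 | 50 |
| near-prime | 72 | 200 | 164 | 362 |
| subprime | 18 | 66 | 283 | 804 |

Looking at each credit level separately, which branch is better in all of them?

Prime: Downtown 570/1036 = 55.0%, Northfield 33/50 = 66.0% → Northfield
Near-prime: Downtown 72/200 = 36.0%, Northfield 164/362 = 45.3% → Northfield
Subprime: Downtown 18/66 = 27.3%, Northfield 283/804 = 35.2% → Northfield
Northfield has the higher rate in all 3 groups.

Northfield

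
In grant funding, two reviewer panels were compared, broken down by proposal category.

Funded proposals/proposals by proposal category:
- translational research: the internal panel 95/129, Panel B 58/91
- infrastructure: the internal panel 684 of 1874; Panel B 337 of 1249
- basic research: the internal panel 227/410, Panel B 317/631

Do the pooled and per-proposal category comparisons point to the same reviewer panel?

Translational research: the internal panel 95/129 = 73.6%, Panel B 58/91 = 63.7% → the internal panel
Infrastructure: the internal panel 684/1874 = 36.5%, Panel B 337/1249 = 27.0% → the internal panel
Basic research: the internal panel 227/410 = 55.4%, Panel B 317/631 = 50.2% → the internal panel
Overall: the internal panel 1006/2413 = 41.7%, Panel B 712/1971 = 36.1% → the internal panel
The internal panel wins overall and in every proposal group — no reversal.

Yes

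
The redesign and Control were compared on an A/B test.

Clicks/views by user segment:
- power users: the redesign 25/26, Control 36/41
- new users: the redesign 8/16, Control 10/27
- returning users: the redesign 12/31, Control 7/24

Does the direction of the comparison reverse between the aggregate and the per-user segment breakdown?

Power users: the redesign 25/26 = 96.2%, Control 36/41 = 87.8% → the redesign
New users: the redesign 8/16 = 50.0%, Control 10/27 = 37.0% → the redesign
Returning users: the redesign 12/31 = 38.7%, Control 7/24 = 29.2% → the redesign
Overall: the redesign 45/73 = 61.6%, Control 53/92 = 57.6% → the redesign
The redesign wins overall and in every user group — no reversal.

No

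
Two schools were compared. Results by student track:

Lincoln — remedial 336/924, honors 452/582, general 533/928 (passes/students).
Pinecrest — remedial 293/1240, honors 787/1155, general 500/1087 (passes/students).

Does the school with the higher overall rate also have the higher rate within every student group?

Yes

Remedial: Lincoln 336/924 = 36.4%, Pinecrest 293/1240 = 23.6% → Lincoln
Honors: Lincoln 452/582 = 77.7%, Pinecrest 787/1155 = 68.1% → Lincoln
General: Lincoln 533/928 = 57.4%, Pinecrest 500/1087 = 46.0% → Lincoln
Overall: Lincoln 1321/2434 = 54.3%, Pinecrest 1580/3482 = 45.4% → Lincoln
Lincoln wins overall and in every student group — no reversal.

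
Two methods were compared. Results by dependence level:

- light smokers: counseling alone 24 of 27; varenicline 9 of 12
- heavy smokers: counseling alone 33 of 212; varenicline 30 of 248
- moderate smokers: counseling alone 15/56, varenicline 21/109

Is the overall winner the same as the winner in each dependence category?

Yes

Light smokers: counseling alone 24/27 = 88.9%, varenicline 9/12 = 75.0% → counseling alone
Heavy smokers: counseling alone 33/212 = 15.6%, varenicline 30/248 = 12.1% → counseling alone
Moderate smokers: counseling alone 15/56 = 26.8%, varenicline 21/109 = 19.3% → counseling alone
Overall: counseling alone 72/295 = 24.4%, varenicline 60/369 = 16.3% → counseling alone
Counseling alone wins overall and in every dependence group — no reversal.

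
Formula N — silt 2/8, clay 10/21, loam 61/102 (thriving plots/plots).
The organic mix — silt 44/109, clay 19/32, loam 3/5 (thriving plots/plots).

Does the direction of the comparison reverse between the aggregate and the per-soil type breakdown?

Yes

Silt: Formula N 2/8 = 25.0%, the organic mix 44/109 = 40.4% → the organic mix
Clay: Formula N 10/21 = 47.6%, the organic mix 19/32 = 59.4% → the organic mix
Loam: Formula N 61/102 = 59.8%, the organic mix 3/5 = 60.0% → the organic mix
Overall: Formula N 73/131 = 55.7%, the organic mix 66/146 = 45.2% → Formula N
The organic mix wins each soil group but Formula N wins overall — the comparison reverses. The organic mix's plots skew toward silt, which has a lower base rate.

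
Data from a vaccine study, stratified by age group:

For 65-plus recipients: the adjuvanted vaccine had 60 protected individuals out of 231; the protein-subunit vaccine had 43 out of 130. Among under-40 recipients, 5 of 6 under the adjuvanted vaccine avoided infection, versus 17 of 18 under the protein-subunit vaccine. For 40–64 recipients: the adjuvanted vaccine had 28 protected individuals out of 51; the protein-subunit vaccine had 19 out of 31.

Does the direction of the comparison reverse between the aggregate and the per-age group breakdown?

65-plus: the adjuvanted vaccine 60/231 = 26.0%, the protein-subunit vaccine 43/130 = 33.1% → the protein-subunit vaccine
Under-40: the adjuvanted vaccine 5/6 = 83.3%, the protein-subunit vaccine 17/18 = 94.4% → the protein-subunit vaccine
40–64: the adjuvanted vaccine 28/51 = 54.9%, the protein-subunit vaccine 19/31 = 61.3% → the protein-subunit vaccine
Overall: the adjuvanted vaccine 93/288 = 32.3%, the protein-subunit vaccine 79/179 = 44.1% → the protein-subunit vaccine
The protein-subunit vaccine wins overall and in every age group — no reversal.

No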